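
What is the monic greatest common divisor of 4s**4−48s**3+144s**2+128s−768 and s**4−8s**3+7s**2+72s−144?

Repeated division with remainder:
  4s**4−48s**3+144s**2+128s−768 = (4)(s**4−8s**3+7s**2+72s−144) + (−16s**3+116s**2−160s−192)
  s**4−8s**3+7s**2+72s−144 = (−(1/16)s+3/64)(−16s**3+116s**2−160s−192) + (−(135/16)s**2+(135/2)s−135)
  −16s**3+116s**2−160s−192 = ((256/135)s+64/45)(−(135/16)s**2+(135/2)s−135) + (0)
Last nonzero remainder: −(135/16)s**2+(135/2)s−135. Dividing through by −135/16 gives the monic gcd s**2−8s+16.

s**2−8s+16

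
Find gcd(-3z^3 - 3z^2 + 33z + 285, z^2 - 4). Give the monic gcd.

1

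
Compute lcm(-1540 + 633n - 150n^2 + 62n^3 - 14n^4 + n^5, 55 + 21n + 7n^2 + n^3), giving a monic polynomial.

-7700 + 1625n - 117n^2 + 160n^3 - 8n^4 - 9n^5 + n^6

Apply the Euclidean algorithm:
  n^5 - 14n^4 + 62n^3 - 150n^2 + 633n - 1540 = (n^2 - 21n + 188)(n^3 + 7n^2 + 21n + 55) + (-1080n^2 - 2160n - 11880)
  n^3 + 7n^2 + 21n + 55 = (-(1/1080)n - 1/216)(-1080n^2 - 2160n - 11880) + (0)
Last nonzero remainder: -1080n^2 - 2160n - 11880. Dividing through by -1080 gives the monic gcd n^2 + 2n + 11.
Then lcm(f, g) = f·g / gcd(f, g); expanding and making the result monic gives the answer.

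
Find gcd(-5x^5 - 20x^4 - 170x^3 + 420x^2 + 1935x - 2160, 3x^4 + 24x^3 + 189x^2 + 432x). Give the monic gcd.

x^3 + 8x^2 + 63x + 144

By polynomial division,
  -5x^5 - 20x^4 - 170x^3 + 420x^2 + 1935x - 2160 = (-(5/3)x + 20/3)(3x^4 + 24x^3 + 189x^2 + 432x) + (-15x^3 - 120x^2 - 945x - 2160)
  3x^4 + 24x^3 + 189x^2 + 432x = (-(1/5)x)(-15x^3 - 120x^2 - 945x - 2160) + (0)
Last nonzero remainder: -15x^3 - 120x^2 - 945x - 2160. Dividing through by -15 gives the monic gcd x^3 + 8x^2 + 63x + 144.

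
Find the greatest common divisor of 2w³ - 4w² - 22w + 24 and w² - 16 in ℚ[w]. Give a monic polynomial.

Apply the Euclidean algorithm:
  2w³ - 4w² - 22w + 24 = (2w - 4)(w² - 16) + (10w - 40)
  w² - 16 = ((1/10)w + 2/5)(10w - 40) + (0)
Last nonzero remainder: 10w - 40. Dividing through by 10 gives the monic gcd w - 4.

w - 4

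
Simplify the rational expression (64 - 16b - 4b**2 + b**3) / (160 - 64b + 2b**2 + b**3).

Repeated division with remainder:
  b**3 - 4b**2 - 16b + 64 = (b**3 + 2b**2 - 64b + 160) + (-6b**2 + 48b - 96)
  b**3 + 2b**2 - 64b + 160 = (-(1/6)b - 5/3)(-6b**2 + 48b - 96) + (0)
Last nonzero remainder: -6b**2 + 48b - 96. Dividing through by -6 gives the monic gcd b**2 - 8b + 16.
Cancel b**2 - 8b + 16 from numerator and denominator to get the reduced form.

(4 + b)/(10 + b)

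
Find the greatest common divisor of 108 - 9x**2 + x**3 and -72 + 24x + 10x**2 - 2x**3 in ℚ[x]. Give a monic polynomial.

-18 - 3x + x**2

Repeated division with remainder:
  x**3 - 9x**2 + 108 = (-1/2)(-2x**3 + 10x**2 + 24x - 72) + (-4x**2 + 12x + 72)
  -2x**3 + 10x**2 + 24x - 72 = ((1/2)x - 1)(-4x**2 + 12x + 72) + (0)
Last nonzero remainder: -4x**2 + 12x + 72. Dividing through by -4 gives the monic gcd x**2 - 3x - 18.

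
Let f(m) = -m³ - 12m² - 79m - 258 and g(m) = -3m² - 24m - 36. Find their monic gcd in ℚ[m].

m + 6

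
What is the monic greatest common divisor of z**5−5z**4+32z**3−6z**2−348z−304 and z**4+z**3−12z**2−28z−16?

z**3−z**2−10z−8

Apply the Euclidean algorithm:
  z**5−5z**4+32z**3−6z**2−348z−304 = (z−6)(z**4+z**3−12z**2−28z−16) + (50z**3−50z**2−500z−400)
  z**4+z**3−12z**2−28z−16 = ((1/50)z+1/25)(50z**3−50z**2−500z−400) + (0)
Last nonzero remainder: 50z**3−50z**2−500z−400. Dividing through by 50 gives the monic gcd z**3−z**2−10z−8.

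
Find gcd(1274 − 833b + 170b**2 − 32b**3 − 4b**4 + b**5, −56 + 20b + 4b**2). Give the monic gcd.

−14 + 5b + b**2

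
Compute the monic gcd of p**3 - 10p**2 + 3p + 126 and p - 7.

p - 7

Repeated division with remainder:
  p**3 - 10p**2 + 3p + 126 = (p**2 - 3p - 18)(p - 7) + (0)
The last nonzero remainder p - 7 is already monic.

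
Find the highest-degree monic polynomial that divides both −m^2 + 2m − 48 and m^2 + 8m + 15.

Repeated division with remainder:
  −m^2 + 2m − 48 = (−1)(m^2 + 8m + 15) + (10m − 33)
  m^2 + 8m + 15 = ((1/10)m + 113/100)(10m − 33) + (5229/100)
  10m − 33 = ((1000/5229)m − 1100/1743)(5229/100) + (0)
The last nonzero remainder is the constant 5229/100, so the polynomials are coprime and gcd = 1.

1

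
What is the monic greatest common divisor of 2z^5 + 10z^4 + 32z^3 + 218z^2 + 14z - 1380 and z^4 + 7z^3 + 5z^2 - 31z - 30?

Repeated division with remainder:
  2z^5 + 10z^4 + 32z^3 + 218z^2 + 14z - 1380 = (2z - 4)(z^4 + 7z^3 + 5z^2 - 31z - 30) + (50z^3 + 300z^2 - 50z - 1500)
  z^4 + 7z^3 + 5z^2 - 31z - 30 = ((1/50)z + 1/50)(50z^3 + 300z^2 - 50z - 1500) + (0)
Last nonzero remainder: 50z^3 + 300z^2 - 50z - 1500. Dividing through by 50 gives the monic gcd z^3 + 6z^2 - z - 30.

z^3 + 6z^2 - z - 30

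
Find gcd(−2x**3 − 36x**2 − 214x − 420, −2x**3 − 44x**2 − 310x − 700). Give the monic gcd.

Apply the Euclidean algorithm:
  −2x**3 − 36x**2 − 214x − 420 = (−2x**3 − 44x**2 − 310x − 700) + (8x**2 + 96x + 280)
  −2x**3 − 44x**2 − 310x − 700 = (−(1/4)x − 5/2)(8x**2 + 96x + 280) + (0)
Last nonzero remainder: 8x**2 + 96x + 280. Dividing through by 8 gives the monic gcd x**2 + 12x + 35.

x**2 + 12x + 35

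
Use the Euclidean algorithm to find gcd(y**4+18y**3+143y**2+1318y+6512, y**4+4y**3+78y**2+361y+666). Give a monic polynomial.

y**2−y+74

Repeated division with remainder:
  y**4+18y**3+143y**2+1318y+6512 = (y**4+4y**3+78y**2+361y+666) + (14y**3+65y**2+957y+5846)
  y**4+4y**3+78y**2+361y+666 = ((1/14)y−9/196)(14y**3+65y**2+957y+5846) + ((2475/196)y**2−(2475/196)y+91575/98)
  14y**3+65y**2+957y+5846 = ((2744/2475)y+15484/2475)((2475/196)y**2−(2475/196)y+91575/98) + (0)
Last nonzero remainder: (2475/196)y**2−(2475/196)y+91575/98. Dividing through by 2475/196 gives the monic gcd y**2−y+74.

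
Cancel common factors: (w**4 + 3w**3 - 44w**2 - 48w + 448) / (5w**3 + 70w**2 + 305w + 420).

(w**2 - 8w + 16)/(5w + 15)

Apply the Euclidean algorithm:
  w**4 + 3w**3 - 44w**2 - 48w + 448 = ((1/5)w - 11/5)(5w**3 + 70w**2 + 305w + 420) + (49w**2 + 539w + 1372)
  5w**3 + 70w**2 + 305w + 420 = ((5/49)w + 15/49)(49w**2 + 539w + 1372) + (0)
Last nonzero remainder: 49w**2 + 539w + 1372. Dividing through by 49 gives the monic gcd w**2 + 11w + 28.
Cancel w**2 + 11w + 28 from numerator and denominator to get the reduced form.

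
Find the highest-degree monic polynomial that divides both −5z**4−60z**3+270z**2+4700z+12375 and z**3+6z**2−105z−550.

z**2+16z+55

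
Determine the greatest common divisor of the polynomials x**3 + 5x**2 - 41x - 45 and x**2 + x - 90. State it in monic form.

By polynomial division,
  x**3 + 5x**2 - 41x - 45 = (x + 4)(x**2 + x - 90) + (45x + 315)
  x**2 + x - 90 = ((1/45)x - 2/15)(45x + 315) + (-48)
  45x + 315 = (-(15/16)x - 105/16)(-48) + (0)
The last nonzero remainder is the constant -48, so the polynomials are coprime and gcd = 1.

1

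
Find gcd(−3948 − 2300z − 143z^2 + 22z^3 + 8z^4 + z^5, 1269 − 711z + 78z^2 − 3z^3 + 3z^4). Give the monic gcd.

Repeated division with remainder:
  z^5 + 8z^4 + 22z^3 − 143z^2 − 2300z − 3948 = ((1/3)z + 3)(3z^4 − 3z^3 + 78z^2 − 711z + 1269) + (5z^3 − 140z^2 − 590z − 7755)
  3z^4 − 3z^3 + 78z^2 − 711z + 1269 = ((3/5)z + 81/5)(5z^3 − 140z^2 − 590z − 7755) + (2700z^2 + 13500z + 126900)
  5z^3 − 140z^2 − 590z − 7755 = ((1/540)z − 11/180)(2700z^2 + 13500z + 126900) + (0)
Last nonzero remainder: 2700z^2 + 13500z + 126900. Dividing through by 2700 gives the monic gcd z^2 + 5z + 47.

47 + 5z + z^2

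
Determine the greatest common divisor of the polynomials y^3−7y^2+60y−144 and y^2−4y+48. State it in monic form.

y^2−4y+48

Repeated division with remainder:
  y^3−7y^2+60y−144 = (y−3)(y^2−4y+48) + (0)
The last nonzero remainder y^2−4y+48 is already monic.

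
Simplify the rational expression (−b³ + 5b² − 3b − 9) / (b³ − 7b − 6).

Apply the Euclidean algorithm:
  −b³ + 5b² − 3b − 9 = (−1)(b³ − 7b − 6) + (5b² − 10b − 15)
  b³ − 7b − 6 = ((1/5)b + 2/5)(5b² − 10b − 15) + (0)
Last nonzero remainder: 5b² − 10b − 15. Dividing through by 5 gives the monic gcd b² − 2b − 3.
Cancel b² − 2b − 3 from numerator and denominator to get the reduced form.

(−b + 3)/(b + 2)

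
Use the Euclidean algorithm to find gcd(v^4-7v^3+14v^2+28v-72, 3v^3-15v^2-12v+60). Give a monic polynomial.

Repeated division with remainder:
  v^4-7v^3+14v^2+28v-72 = ((1/3)v-2/3)(3v^3-15v^2-12v+60) + (8v^2-32)
  3v^3-15v^2-12v+60 = ((3/8)v-15/8)(8v^2-32) + (0)
Last nonzero remainder: 8v^2-32. Dividing through by 8 gives the monic gcd v^2-4.

v^2-4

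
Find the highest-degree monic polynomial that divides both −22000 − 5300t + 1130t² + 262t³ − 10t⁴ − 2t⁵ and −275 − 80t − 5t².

55 + 16t + t²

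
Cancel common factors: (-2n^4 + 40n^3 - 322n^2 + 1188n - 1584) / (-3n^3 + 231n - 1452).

Apply the Euclidean algorithm:
  -2n^4 + 40n^3 - 322n^2 + 1188n - 1584 = ((2/3)n - 40/3)(-3n^3 + 231n - 1452) + (-476n^2 + 5236n - 20944)
  -3n^3 + 231n - 1452 = ((3/476)n + 33/476)(-476n^2 + 5236n - 20944) + (0)
Last nonzero remainder: -476n^2 + 5236n - 20944. Dividing through by -476 gives the monic gcd n^2 - 11n + 44.
Cancel n^2 - 11n + 44 from numerator and denominator to get the reduced form.

(2n^2 - 18n + 36)/(3n + 33)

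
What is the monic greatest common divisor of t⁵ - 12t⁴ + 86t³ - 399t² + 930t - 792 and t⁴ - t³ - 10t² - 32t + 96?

Repeated division with remainder:
  t⁵ - 12t⁴ + 86t³ - 399t² + 930t - 792 = (t - 11)(t⁴ - t³ - 10t² - 32t + 96) + (85t³ - 477t² + 482t + 264)
  t⁴ - t³ - 10t² - 32t + 96 = ((1/85)t + 392/7225)(85t³ - 477t² + 482t + 264) + ((73764/7225)t² - (442584/7225)t + 590112/7225)
  85t³ - 477t² + 482t + 264 = ((614125/73764)t + 79475/24588)((73764/7225)t² - (442584/7225)t + 590112/7225) + (0)
Last nonzero remainder: (73764/7225)t² - (442584/7225)t + 590112/7225. Dividing through by 73764/7225 gives the monic gcd t² - 6t + 8.

t² - 6t + 8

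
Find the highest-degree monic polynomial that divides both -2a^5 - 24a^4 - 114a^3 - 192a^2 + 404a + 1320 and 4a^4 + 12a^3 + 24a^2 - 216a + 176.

By polynomial division,
  -2a^5 - 24a^4 - 114a^3 - 192a^2 + 404a + 1320 = (-(1/2)a - 9/2)(4a^4 + 12a^3 + 24a^2 - 216a + 176) + (-48a^3 - 192a^2 - 480a + 2112)
  4a^4 + 12a^3 + 24a^2 - 216a + 176 = (-(1/12)a + 1/12)(-48a^3 - 192a^2 - 480a + 2112) + (0)
Last nonzero remainder: -48a^3 - 192a^2 - 480a + 2112. Dividing through by -48 gives the monic gcd a^3 + 4a^2 + 10a - 44.

a^3 + 4a^2 + 10a - 44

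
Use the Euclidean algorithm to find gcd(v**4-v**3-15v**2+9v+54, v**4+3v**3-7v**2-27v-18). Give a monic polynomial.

v**3+2v**2-9v-18

Repeated division with remainder:
  v**4-v**3-15v**2+9v+54 = (v**4+3v**3-7v**2-27v-18) + (-4v**3-8v**2+36v+72)
  v**4+3v**3-7v**2-27v-18 = (-(1/4)v-1/4)(-4v**3-8v**2+36v+72) + (0)
Last nonzero remainder: -4v**3-8v**2+36v+72. Dividing through by -4 gives the monic gcd v**3+2v**2-9v-18.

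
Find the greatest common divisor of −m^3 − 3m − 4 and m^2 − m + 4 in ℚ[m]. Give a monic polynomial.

m^2 − m + 4

Repeated division with remainder:
  −m^3 − 3m − 4 = (−m − 1)(m^2 − m + 4) + (0)
The last nonzero remainder m^2 − m + 4 is already monic.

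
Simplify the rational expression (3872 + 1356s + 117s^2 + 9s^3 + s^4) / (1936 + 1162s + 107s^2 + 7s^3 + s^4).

(4 + s)/(2 + s)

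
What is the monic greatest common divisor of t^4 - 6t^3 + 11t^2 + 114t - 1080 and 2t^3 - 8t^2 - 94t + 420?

t - 6

Apply the Euclidean algorithm:
  t^4 - 6t^3 + 11t^2 + 114t - 1080 = ((1/2)t - 1)(2t^3 - 8t^2 - 94t + 420) + (50t^2 - 190t - 660)
  2t^3 - 8t^2 - 94t + 420 = ((1/25)t - 1/125)(50t^2 - 190t - 660) + (-(1728/25)t + 10368/25)
  50t^2 - 190t - 660 = (-(625/864)t - 1375/864)(-(1728/25)t + 10368/25) + (0)
Last nonzero remainder: -(1728/25)t + 10368/25. Dividing through by -1728/25 gives the monic gcd t - 6.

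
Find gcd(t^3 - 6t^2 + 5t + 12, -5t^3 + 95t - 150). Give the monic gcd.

t - 3

Euclidean algorithm in ℚ[t]:
  t^3 - 6t^2 + 5t + 12 = (-1/5)(-5t^3 + 95t - 150) + (-6t^2 + 24t - 18)
  -5t^3 + 95t - 150 = ((5/6)t + 10/3)(-6t^2 + 24t - 18) + (30t - 90)
  -6t^2 + 24t - 18 = (-(1/5)t + 1/5)(30t - 90) + (0)
Last nonzero remainder: 30t - 90. Dividing through by 30 gives the monic gcd t - 3.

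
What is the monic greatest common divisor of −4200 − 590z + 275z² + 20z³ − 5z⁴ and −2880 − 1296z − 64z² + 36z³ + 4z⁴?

−120 − 34z + 3z² + z³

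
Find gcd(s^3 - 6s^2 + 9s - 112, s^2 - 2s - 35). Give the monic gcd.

Apply the Euclidean algorithm:
  s^3 - 6s^2 + 9s - 112 = (s - 4)(s^2 - 2s - 35) + (36s - 252)
  s^2 - 2s - 35 = ((1/36)s + 5/36)(36s - 252) + (0)
Last nonzero remainder: 36s - 252. Dividing through by 36 gives the monic gcd s - 7.

s - 7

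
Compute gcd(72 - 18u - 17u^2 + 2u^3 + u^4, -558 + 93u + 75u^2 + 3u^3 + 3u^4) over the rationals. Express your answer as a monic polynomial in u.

-6 + u + u^2

Repeated division with remainder:
  u^4 + 2u^3 - 17u^2 - 18u + 72 = (1/3)(3u^4 + 3u^3 + 75u^2 + 93u - 558) + (u^3 - 42u^2 - 49u + 258)
  3u^4 + 3u^3 + 75u^2 + 93u - 558 = (3u + 129)(u^3 - 42u^2 - 49u + 258) + (5640u^2 + 5640u - 33840)
  u^3 - 42u^2 - 49u + 258 = ((1/5640)u - 43/5640)(5640u^2 + 5640u - 33840) + (0)
Last nonzero remainder: 5640u^2 + 5640u - 33840. Dividing through by 5640 gives the monic gcd u^2 + u - 6.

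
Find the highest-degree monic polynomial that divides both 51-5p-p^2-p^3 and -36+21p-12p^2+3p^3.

-3+p

Apply the Euclidean algorithm:
  -p^3-p^2-5p+51 = (-1/3)(3p^3-12p^2+21p-36) + (-5p^2+2p+39)
  3p^3-12p^2+21p-36 = (-(3/5)p+54/25)(-5p^2+2p+39) + ((1002/25)p-3006/25)
  -5p^2+2p+39 = (-(125/1002)p-325/1002)((1002/25)p-3006/25) + (0)
Last nonzero remainder: (1002/25)p-3006/25. Dividing through by 1002/25 gives the monic gcd p-3.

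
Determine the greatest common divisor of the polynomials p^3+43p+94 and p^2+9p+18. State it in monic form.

1

By polynomial division,
  p^3+43p+94 = (p-9)(p^2+9p+18) + (106p+256)
  p^2+9p+18 = ((1/106)p+349/5618)(106p+256) + (5890/2809)
  106p+256 = ((148877/2945)p+359552/2945)(5890/2809) + (0)
The last nonzero remainder is the constant 5890/2809, so the polynomials are coprime and gcd = 1.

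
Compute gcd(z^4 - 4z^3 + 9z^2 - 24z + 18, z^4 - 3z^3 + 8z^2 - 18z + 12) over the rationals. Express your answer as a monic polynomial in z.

Euclidean algorithm in ℚ[z]:
  z^4 - 4z^3 + 9z^2 - 24z + 18 = (z^4 - 3z^3 + 8z^2 - 18z + 12) + (-z^3 + z^2 - 6z + 6)
  z^4 - 3z^3 + 8z^2 - 18z + 12 = (-z + 2)(-z^3 + z^2 - 6z + 6) + (0)
Last nonzero remainder: -z^3 + z^2 - 6z + 6. Dividing through by -1 gives the monic gcd z^3 - z^2 + 6z - 6.

z^3 - z^2 + 6z - 6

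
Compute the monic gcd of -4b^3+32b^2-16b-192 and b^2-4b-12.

b^2-4b-12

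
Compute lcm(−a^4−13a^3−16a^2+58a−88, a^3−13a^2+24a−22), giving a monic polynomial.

a^5+2a^4−127a^3−234a^2+726a−968

Euclidean algorithm in ℚ[a]:
  −a^4−13a^3−16a^2+58a−88 = (−a−26)(a^3−13a^2+24a−22) + (−330a^2+660a−660)
  a^3−13a^2+24a−22 = (−(1/330)a+1/30)(−330a^2+660a−660) + (0)
Last nonzero remainder: −330a^2+660a−660. Dividing through by −330 gives the monic gcd a^2−2a+2.
Then lcm(f, g) = f·g / gcd(f, g); expanding and making the result monic gives the answer.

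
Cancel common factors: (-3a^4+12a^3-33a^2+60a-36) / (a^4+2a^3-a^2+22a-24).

(-3a+6)/(a+4)

Repeated division with remainder:
  -3a^4+12a^3-33a^2+60a-36 = (-3)(a^4+2a^3-a^2+22a-24) + (18a^3-36a^2+126a-108)
  a^4+2a^3-a^2+22a-24 = ((1/18)a+2/9)(18a^3-36a^2+126a-108) + (0)
Last nonzero remainder: 18a^3-36a^2+126a-108. Dividing through by 18 gives the monic gcd a^3-2a^2+7a-6.
Cancel a^3-2a^2+7a-6 from numerator and denominator to get the reduced form.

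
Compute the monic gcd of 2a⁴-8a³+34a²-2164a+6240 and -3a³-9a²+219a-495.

Repeated division with remainder:
  2a⁴-8a³+34a²-2164a+6240 = (-(2/3)a+14/3)(-3a³-9a²+219a-495) + (222a²-3516a+8550)
  -3a³-9a²+219a-495 = (-(1/74)a-697/2738)(222a²-3516a+8550) + (-(767340/1369)a+2302020/1369)
  222a²-3516a+8550 = (-(50653/127890)a+130055/25578)(-(767340/1369)a+2302020/1369) + (0)
Last nonzero remainder: -(767340/1369)a+2302020/1369. Dividing through by -767340/1369 gives the monic gcd a-3.

a-3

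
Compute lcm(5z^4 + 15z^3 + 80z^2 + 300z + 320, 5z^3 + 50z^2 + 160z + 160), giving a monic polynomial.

Repeated division with remainder:
  5z^4 + 15z^3 + 80z^2 + 300z + 320 = (z - 7)(5z^3 + 50z^2 + 160z + 160) + (270z^2 + 1260z + 1440)
  5z^3 + 50z^2 + 160z + 160 = ((1/54)z + 8/81)(270z^2 + 1260z + 1440) + ((80/9)z + 160/9)
  270z^2 + 1260z + 1440 = ((243/8)z + 81)((80/9)z + 160/9) + (0)
Last nonzero remainder: (80/9)z + 160/9. Dividing through by 80/9 gives the monic gcd z + 2.
Then lcm(f, g) = f·g / gcd(f, g); expanding and making the result monic gives the answer.

z^6 + 11z^5 + 56z^4 + 236z^3 + 800z^2 + 1472z + 1024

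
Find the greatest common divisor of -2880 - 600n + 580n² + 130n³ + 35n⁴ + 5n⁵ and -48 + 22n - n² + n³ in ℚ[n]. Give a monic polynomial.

-48 + 22n - n² + n³

Euclidean algorithm in ℚ[n]:
  5n⁵ + 35n⁴ + 130n³ + 580n² - 600n - 2880 = (5n² + 40n + 60)(n³ - n² + 22n - 48) + (0)
The last nonzero remainder n³ - n² + 22n - 48 is already monic.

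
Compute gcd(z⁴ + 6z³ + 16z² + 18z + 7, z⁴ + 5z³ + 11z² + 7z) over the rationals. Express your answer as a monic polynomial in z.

z³ + 5z² + 11z + 7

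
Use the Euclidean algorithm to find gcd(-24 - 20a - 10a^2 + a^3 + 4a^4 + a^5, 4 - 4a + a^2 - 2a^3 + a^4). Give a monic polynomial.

-4 - a^2 + a^3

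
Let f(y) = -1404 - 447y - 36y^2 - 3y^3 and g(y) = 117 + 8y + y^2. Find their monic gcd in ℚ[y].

Apply the Euclidean algorithm:
  -3y^3 - 36y^2 - 447y - 1404 = (-3y - 12)(y^2 + 8y + 117) + (0)
The last nonzero remainder y^2 + 8y + 117 is already monic.

117 + 8y + y^2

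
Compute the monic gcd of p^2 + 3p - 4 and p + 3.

Euclidean algorithm in ℚ[p]:
  p^2 + 3p - 4 = (p)(p + 3) + (-4)
  p + 3 = (-(1/4)p - 3/4)(-4) + (0)
The last nonzero remainder is the constant -4, so the polynomials are coprime and gcd = 1.

1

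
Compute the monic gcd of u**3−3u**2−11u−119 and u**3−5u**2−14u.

Euclidean algorithm in ℚ[u]:
  u**3−3u**2−11u−119 = (u**3−5u**2−14u) + (2u**2+3u−119)
  u**3−5u**2−14u = ((1/2)u−13/4)(2u**2+3u−119) + ((221/4)u−1547/4)
  2u**2+3u−119 = ((8/221)u+4/13)((221/4)u−1547/4) + (0)
Last nonzero remainder: (221/4)u−1547/4. Dividing through by 221/4 gives the monic gcd u−7.

u−7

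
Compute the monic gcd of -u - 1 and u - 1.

1

Repeated division with remainder:
  -u - 1 = (-1)(u - 1) + (-2)
  u - 1 = (-(1/2)u + 1/2)(-2) + (0)
The last nonzero remainder is the constant -2, so the polynomials are coprime and gcd = 1.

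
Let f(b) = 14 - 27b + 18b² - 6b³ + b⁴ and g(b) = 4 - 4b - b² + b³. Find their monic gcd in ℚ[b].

2 - 3b + b²

Repeated division with remainder:
  b⁴ - 6b³ + 18b² - 27b + 14 = (b - 5)(b³ - b² - 4b + 4) + (17b² - 51b + 34)
  b³ - b² - 4b + 4 = ((1/17)b + 2/17)(17b² - 51b + 34) + (0)
Last nonzero remainder: 17b² - 51b + 34. Dividing through by 17 gives the monic gcd b² - 3b + 2.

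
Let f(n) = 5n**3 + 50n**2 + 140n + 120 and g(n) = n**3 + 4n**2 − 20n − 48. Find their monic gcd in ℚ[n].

Apply the Euclidean algorithm:
  5n**3 + 50n**2 + 140n + 120 = (5)(n**3 + 4n**2 − 20n − 48) + (30n**2 + 240n + 360)
  n**3 + 4n**2 − 20n − 48 = ((1/30)n − 2/15)(30n**2 + 240n + 360) + (0)
Last nonzero remainder: 30n**2 + 240n + 360. Dividing through by 30 gives the monic gcd n**2 + 8n + 12.

n**2 + 8n + 12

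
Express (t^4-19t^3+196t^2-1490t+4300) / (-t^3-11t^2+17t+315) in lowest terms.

Euclidean algorithm in ℚ[t]:
  t^4-19t^3+196t^2-1490t+4300 = (-t+30)(-t^3-11t^2+17t+315) + (543t^2-1685t-5150)
  -t^3-11t^2+17t+315 = (-(1/543)t-7658/294849)(543t^2-1685t-5150) + (-(10687747/294849)t+53438735/294849)
  543t^2-1685t-5150 = (-(160103007/10687747)t-303694470/10687747)(-(10687747/294849)t+53438735/294849) + (0)
Last nonzero remainder: -(10687747/294849)t+53438735/294849. Dividing through by -10687747/294849 gives the monic gcd t-5.
Cancel t-5 from numerator and denominator to get the reduced form.

(-t^3+14t^2-126t+860)/(t^2+16t+63)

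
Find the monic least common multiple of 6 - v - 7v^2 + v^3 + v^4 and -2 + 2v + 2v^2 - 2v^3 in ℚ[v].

-6 + 7v + 6v^2 - 8v^3 + v^5

Euclidean algorithm in ℚ[v]:
  v^4 + v^3 - 7v^2 - v + 6 = (-(1/2)v - 1)(-2v^3 + 2v^2 + 2v - 2) + (-4v^2 + 4)
  -2v^3 + 2v^2 + 2v - 2 = ((1/2)v - 1/2)(-4v^2 + 4) + (0)
Last nonzero remainder: -4v^2 + 4. Dividing through by -4 gives the monic gcd v^2 - 1.
Then lcm(f, g) = f·g / gcd(f, g); expanding and making the result monic gives the answer.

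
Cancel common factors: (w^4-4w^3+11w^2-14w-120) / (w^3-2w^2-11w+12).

(w^3+11w+30)/(w^2+2w-3)

By polynomial division,
  w^4-4w^3+11w^2-14w-120 = (w-2)(w^3-2w^2-11w+12) + (18w^2-48w-96)
  w^3-2w^2-11w+12 = ((1/18)w+1/27)(18w^2-48w-96) + (-(35/9)w+140/9)
  18w^2-48w-96 = (-(162/35)w-216/35)(-(35/9)w+140/9) + (0)
Last nonzero remainder: -(35/9)w+140/9. Dividing through by -35/9 gives the monic gcd w-4.
Cancel w-4 from numerator and denominator to get the reduced form.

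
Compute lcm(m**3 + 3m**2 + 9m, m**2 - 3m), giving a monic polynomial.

m**4 - 27m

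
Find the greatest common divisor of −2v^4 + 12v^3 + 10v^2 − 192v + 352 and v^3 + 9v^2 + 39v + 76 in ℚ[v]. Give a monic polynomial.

v + 4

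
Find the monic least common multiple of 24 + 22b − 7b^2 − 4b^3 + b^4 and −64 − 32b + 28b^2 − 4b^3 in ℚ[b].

−96 − 64b + 50b^2 + 9b^3 − 8b^4 + b^5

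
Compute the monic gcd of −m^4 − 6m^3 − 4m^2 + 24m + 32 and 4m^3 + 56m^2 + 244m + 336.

m + 4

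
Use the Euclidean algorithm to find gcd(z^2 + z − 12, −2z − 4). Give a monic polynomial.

Apply the Euclidean algorithm:
  z^2 + z − 12 = (−(1/2)z + 1/2)(−2z − 4) + (−10)
  −2z − 4 = ((1/5)z + 2/5)(−10) + (0)
The last nonzero remainder is the constant −10, so the polynomials are coprime and gcd = 1.

1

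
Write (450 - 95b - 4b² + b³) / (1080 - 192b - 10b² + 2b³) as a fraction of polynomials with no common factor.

By polynomial division,
  b³ - 4b² - 95b + 450 = (1/2)(2b³ - 10b² - 192b + 1080) + (b² + b - 90)
  2b³ - 10b² - 192b + 1080 = (2b - 12)(b² + b - 90) + (0)
The last nonzero remainder b² + b - 90 is already monic.
Cancel b² + b - 90 from numerator and denominator to get the reduced form.

(-5 + b)/(-12 + 2b)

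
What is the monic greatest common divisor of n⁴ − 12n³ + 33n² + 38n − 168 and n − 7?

n − 7

By polynomial division,
  n⁴ − 12n³ + 33n² + 38n − 168 = (n³ − 5n² − 2n + 24)(n − 7) + (0)
The last nonzero remainder n − 7 is already monic.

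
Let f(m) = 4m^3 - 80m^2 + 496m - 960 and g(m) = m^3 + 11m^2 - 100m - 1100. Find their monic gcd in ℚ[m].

m - 10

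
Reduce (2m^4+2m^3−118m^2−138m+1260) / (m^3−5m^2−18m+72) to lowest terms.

(2m^3+8m^2−94m−420)/(m^2−2m−24)

Repeated division with remainder:
  2m^4+2m^3−118m^2−138m+1260 = (2m+12)(m^3−5m^2−18m+72) + (−22m^2−66m+396)
  m^3−5m^2−18m+72 = (−(1/22)m+4/11)(−22m^2−66m+396) + (24m−72)
  −22m^2−66m+396 = (−(11/12)m−11/2)(24m−72) + (0)
Last nonzero remainder: 24m−72. Dividing through by 24 gives the monic gcd m−3.
Cancel m−3 from numerator and denominator to get the reduced form.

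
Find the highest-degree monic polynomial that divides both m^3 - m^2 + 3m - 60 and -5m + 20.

Repeated division with remainder:
  m^3 - m^2 + 3m - 60 = (-(1/5)m^2 - (3/5)m - 3)(-5m + 20) + (0)
Last nonzero remainder: -5m + 20. Dividing through by -5 gives the monic gcd m - 4.

m - 4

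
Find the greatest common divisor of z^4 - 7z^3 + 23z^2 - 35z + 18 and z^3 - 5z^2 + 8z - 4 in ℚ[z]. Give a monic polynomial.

z^2 - 3z + 2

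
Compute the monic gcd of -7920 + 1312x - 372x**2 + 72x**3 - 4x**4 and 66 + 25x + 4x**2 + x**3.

By polynomial division,
  -4x**4 + 72x**3 - 372x**2 + 1312x - 7920 = (-4x + 88)(x**3 + 4x**2 + 25x + 66) + (-624x**2 - 624x - 13728)
  x**3 + 4x**2 + 25x + 66 = (-(1/624)x - 1/208)(-624x**2 - 624x - 13728) + (0)
Last nonzero remainder: -624x**2 - 624x - 13728. Dividing through by -624 gives the monic gcd x**2 + x + 22.

22 + x + x**2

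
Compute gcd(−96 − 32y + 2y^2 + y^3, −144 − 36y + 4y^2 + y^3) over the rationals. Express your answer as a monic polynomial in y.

Euclidean algorithm in ℚ[y]:
  y^3 + 2y^2 − 32y − 96 = (y^3 + 4y^2 − 36y − 144) + (−2y^2 + 4y + 48)
  y^3 + 4y^2 − 36y − 144 = (−(1/2)y − 3)(−2y^2 + 4y + 48) + (0)
Last nonzero remainder: −2y^2 + 4y + 48. Dividing through by −2 gives the monic gcd y^2 − 2y − 24.

−24 − 2y + y^2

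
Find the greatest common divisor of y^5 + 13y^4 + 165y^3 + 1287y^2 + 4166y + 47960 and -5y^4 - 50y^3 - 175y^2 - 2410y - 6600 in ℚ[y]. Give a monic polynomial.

Repeated division with remainder:
  y^5 + 13y^4 + 165y^3 + 1287y^2 + 4166y + 47960 = (-(1/5)y - 3/5)(-5y^4 - 50y^3 - 175y^2 - 2410y - 6600) + (100y^3 + 700y^2 + 1400y + 44000)
  -5y^4 - 50y^3 - 175y^2 - 2410y - 6600 = (-(1/20)y - 3/20)(100y^3 + 700y^2 + 1400y + 44000) + (0)
Last nonzero remainder: 100y^3 + 700y^2 + 1400y + 44000. Dividing through by 100 gives the monic gcd y^3 + 7y^2 + 14y + 440.

y^3 + 7y^2 + 14y + 440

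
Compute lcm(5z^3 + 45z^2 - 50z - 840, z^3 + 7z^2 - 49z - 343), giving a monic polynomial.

z^5 + 9z^4 - 59z^3 - 609z^2 + 490z + 8232

Euclidean algorithm in ℚ[z]:
  5z^3 + 45z^2 - 50z - 840 = (5)(z^3 + 7z^2 - 49z - 343) + (10z^2 + 195z + 875)
  z^3 + 7z^2 - 49z - 343 = ((1/10)z - 5/4)(10z^2 + 195z + 875) + ((429/4)z + 3003/4)
  10z^2 + 195z + 875 = ((40/429)z + 500/429)((429/4)z + 3003/4) + (0)
Last nonzero remainder: (429/4)z + 3003/4. Dividing through by 429/4 gives the monic gcd z + 7.
Then lcm(f, g) = f·g / gcd(f, g); expanding and making the result monic gives the answer.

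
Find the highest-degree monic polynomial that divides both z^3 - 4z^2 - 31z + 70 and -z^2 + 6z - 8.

Apply the Euclidean algorithm:
  z^3 - 4z^2 - 31z + 70 = (-z - 2)(-z^2 + 6z - 8) + (-27z + 54)
  -z^2 + 6z - 8 = ((1/27)z - 4/27)(-27z + 54) + (0)
Last nonzero remainder: -27z + 54. Dividing through by -27 gives the monic gcd z - 2.

z - 2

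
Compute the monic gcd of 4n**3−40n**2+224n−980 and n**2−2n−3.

1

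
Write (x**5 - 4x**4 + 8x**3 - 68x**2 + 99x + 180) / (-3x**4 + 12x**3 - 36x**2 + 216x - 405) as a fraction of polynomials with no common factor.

(-x**2 + 3x + 4)/(3x - 9)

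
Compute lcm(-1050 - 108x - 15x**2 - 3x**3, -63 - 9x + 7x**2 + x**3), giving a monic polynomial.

-3150 - 324x + 305x**2 + 27x**3 + 5x**4 + x**5

Repeated division with remainder:
  -3x**3 - 15x**2 - 108x - 1050 = (-3)(x**3 + 7x**2 - 9x - 63) + (6x**2 - 135x - 1239)
  x**3 + 7x**2 - 9x - 63 = ((1/6)x + 59/12)(6x**2 - 135x - 1239) + ((3445/4)x + 24115/4)
  6x**2 - 135x - 1239 = ((24/3445)x - 708/3445)((3445/4)x + 24115/4) + (0)
Last nonzero remainder: (3445/4)x + 24115/4. Dividing through by 3445/4 gives the monic gcd x + 7.
Then lcm(f, g) = f·g / gcd(f, g); expanding and making the result monic gives the answer.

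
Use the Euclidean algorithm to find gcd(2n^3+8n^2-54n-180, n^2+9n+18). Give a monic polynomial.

n^2+9n+18

By polynomial division,
  2n^3+8n^2-54n-180 = (2n-10)(n^2+9n+18) + (0)
The last nonzero remainder n^2+9n+18 is already monic.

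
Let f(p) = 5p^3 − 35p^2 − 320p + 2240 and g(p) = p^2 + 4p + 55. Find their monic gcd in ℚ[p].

Apply the Euclidean algorithm:
  5p^3 − 35p^2 − 320p + 2240 = (5p − 55)(p^2 + 4p + 55) + (−375p + 5265)
  p^2 + 4p + 55 = (−(1/375)p − 451/9375)(−375p + 5265) + (192676/625)
  −375p + 5265 = (−(234375/192676)p + 3290625/192676)(192676/625) + (0)
The last nonzero remainder is the constant 192676/625, so the polynomials are coprime and gcd = 1.

1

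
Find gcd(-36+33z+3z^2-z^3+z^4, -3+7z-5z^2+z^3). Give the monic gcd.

-1+z

Euclidean algorithm in ℚ[z]:
  z^4-z^3+3z^2+33z-36 = (z+4)(z^3-5z^2+7z-3) + (16z^2+8z-24)
  z^3-5z^2+7z-3 = ((1/16)z-11/32)(16z^2+8z-24) + ((45/4)z-45/4)
  16z^2+8z-24 = ((64/45)z+32/15)((45/4)z-45/4) + (0)
Last nonzero remainder: (45/4)z-45/4. Dividing through by 45/4 gives the monic gcd z-1.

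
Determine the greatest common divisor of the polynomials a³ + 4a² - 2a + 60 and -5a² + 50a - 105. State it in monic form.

Repeated division with remainder:
  a³ + 4a² - 2a + 60 = (-(1/5)a - 14/5)(-5a² + 50a - 105) + (117a - 234)
  -5a² + 50a - 105 = (-(5/117)a + 40/117)(117a - 234) + (-25)
  117a - 234 = (-(117/25)a + 234/25)(-25) + (0)
The last nonzero remainder is the constant -25, so the polynomials are coprime and gcd = 1.

1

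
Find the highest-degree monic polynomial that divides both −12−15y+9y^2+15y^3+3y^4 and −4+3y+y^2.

Euclidean algorithm in ℚ[y]:
  3y^4+15y^3+9y^2−15y−12 = (3y^2+6y+3)(y^2+3y−4) + (0)
The last nonzero remainder y^2+3y−4 is already monic.

−4+3y+y^2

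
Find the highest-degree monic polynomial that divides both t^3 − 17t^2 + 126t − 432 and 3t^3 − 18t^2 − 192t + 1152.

t − 8

Repeated division with remainder:
  t^3 − 17t^2 + 126t − 432 = (1/3)(3t^3 − 18t^2 − 192t + 1152) + (−11t^2 + 190t − 816)
  3t^3 − 18t^2 − 192t + 1152 = (−(3/11)t − 372/121)(−11t^2 + 190t − 816) + ((20520/121)t − 164160/121)
  −11t^2 + 190t − 816 = (−(1331/20520)t + 2057/3420)((20520/121)t − 164160/121) + (0)
Last nonzero remainder: (20520/121)t − 164160/121. Dividing through by 20520/121 gives the monic gcd t − 8.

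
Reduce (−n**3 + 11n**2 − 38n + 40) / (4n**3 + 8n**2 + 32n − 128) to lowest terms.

Repeated division with remainder:
  −n**3 + 11n**2 − 38n + 40 = (−1/4)(4n**3 + 8n**2 + 32n − 128) + (13n**2 − 30n + 8)
  4n**3 + 8n**2 + 32n − 128 = ((4/13)n + 224/169)(13n**2 − 30n + 8) + ((11712/169)n − 23424/169)
  13n**2 − 30n + 8 = ((2197/11712)n − 169/2928)((11712/169)n − 23424/169) + (0)
Last nonzero remainder: (11712/169)n − 23424/169. Dividing through by 11712/169 gives the monic gcd n − 2.
Cancel n − 2 from numerator and denominator to get the reduced form.

(−n**2 + 9n − 20)/(4n**2 + 16n + 64)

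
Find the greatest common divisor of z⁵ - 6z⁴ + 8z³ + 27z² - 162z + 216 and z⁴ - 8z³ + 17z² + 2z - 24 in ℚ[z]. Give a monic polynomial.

Repeated division with remainder:
  z⁵ - 6z⁴ + 8z³ + 27z² - 162z + 216 = (z + 2)(z⁴ - 8z³ + 17z² + 2z - 24) + (7z³ - 9z² - 142z + 264)
  z⁴ - 8z³ + 17z² + 2z - 24 = ((1/7)z - 47/49)(7z³ - 9z² - 142z + 264) + ((1404/49)z² - (8424/49)z + 11232/49)
  7z³ - 9z² - 142z + 264 = ((343/1404)z + 539/468)((1404/49)z² - (8424/49)z + 11232/49) + (0)
Last nonzero remainder: (1404/49)z² - (8424/49)z + 11232/49. Dividing through by 1404/49 gives the monic gcd z² - 6z + 8.

z² - 6z + 8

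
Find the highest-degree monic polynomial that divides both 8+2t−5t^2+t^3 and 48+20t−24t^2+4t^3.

By polynomial division,
  t^3−5t^2+2t+8 = (1/4)(4t^3−24t^2+20t+48) + (t^2−3t−4)
  4t^3−24t^2+20t+48 = (4t−12)(t^2−3t−4) + (0)
The last nonzero remainder t^2−3t−4 is already monic.

−4−3t+t^2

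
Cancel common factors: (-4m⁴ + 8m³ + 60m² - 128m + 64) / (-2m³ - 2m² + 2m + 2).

By polynomial division,
  -4m⁴ + 8m³ + 60m² - 128m + 64 = (2m - 6)(-2m³ - 2m² + 2m + 2) + (44m² - 120m + 76)
  -2m³ - 2m² + 2m + 2 = (-(1/22)m - 41/242)(44m² - 120m + 76) + (-(1800/121)m + 1800/121)
  44m² - 120m + 76 = (-(1331/450)m + 2299/450)(-(1800/121)m + 1800/121) + (0)
Last nonzero remainder: -(1800/121)m + 1800/121. Dividing through by -1800/121 gives the monic gcd m - 1.
Cancel m - 1 from numerator and denominator to get the reduced form.

(2m³ - 2m² - 32m + 32)/(m² + 2m + 1)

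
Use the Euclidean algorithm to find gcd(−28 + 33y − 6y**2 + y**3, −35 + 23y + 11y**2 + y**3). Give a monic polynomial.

−1 + y

Euclidean algorithm in ℚ[y]:
  y**3 − 6y**2 + 33y − 28 = (y**3 + 11y**2 + 23y − 35) + (−17y**2 + 10y + 7)
  y**3 + 11y**2 + 23y − 35 = (−(1/17)y − 197/289)(−17y**2 + 10y + 7) + ((8736/289)y − 8736/289)
  −17y**2 + 10y + 7 = (−(4913/8736)y − 289/1248)((8736/289)y − 8736/289) + (0)
Last nonzero remainder: (8736/289)y − 8736/289. Dividing through by 8736/289 gives the monic gcd y − 1.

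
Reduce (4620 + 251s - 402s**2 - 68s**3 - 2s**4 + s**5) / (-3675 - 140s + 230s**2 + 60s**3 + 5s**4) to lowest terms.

By polynomial division,
  s**5 - 2s**4 - 68s**3 - 402s**2 + 251s + 4620 = ((1/5)s - 14/5)(5s**4 + 60s**3 + 230s**2 - 140s - 3675) + (54s**3 + 270s**2 + 594s - 5670)
  5s**4 + 60s**3 + 230s**2 - 140s - 3675 = ((5/54)s + 35/54)(54s**3 + 270s**2 + 594s - 5670) + (0)
Last nonzero remainder: 54s**3 + 270s**2 + 594s - 5670. Dividing through by 54 gives the monic gcd s**3 + 5s**2 + 11s - 105.
Cancel s**3 + 5s**2 + 11s - 105 from numerator and denominator to get the reduced form.

(-44 - 7s + s**2)/(35 + 5s)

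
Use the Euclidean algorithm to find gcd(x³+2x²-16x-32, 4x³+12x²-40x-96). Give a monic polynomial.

x²+6x+8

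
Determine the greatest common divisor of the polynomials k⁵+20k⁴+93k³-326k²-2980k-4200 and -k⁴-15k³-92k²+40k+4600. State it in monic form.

Euclidean algorithm in ℚ[k]:
  k⁵+20k⁴+93k³-326k²-2980k-4200 = (-k-5)(-k⁴-15k³-92k²+40k+4600) + (-74k³-746k²+1820k+18800)
  -k⁴-15k³-92k²+40k+4600 = ((1/74)k+91/1369)(-74k³-746k²+1820k+18800) + (-(91732/1369)k²-(458660/1369)k+4586600/1369)
  -74k³-746k²+1820k+18800 = ((50653/45866)k+128686/22933)(-(91732/1369)k²-(458660/1369)k+4586600/1369) + (0)
Last nonzero remainder: -(91732/1369)k²-(458660/1369)k+4586600/1369. Dividing through by -91732/1369 gives the monic gcd k²+5k-50.

k²+5k-50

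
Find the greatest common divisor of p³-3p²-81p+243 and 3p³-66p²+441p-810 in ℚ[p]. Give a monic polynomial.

p²-12p+27

Euclidean algorithm in ℚ[p]:
  p³-3p²-81p+243 = (1/3)(3p³-66p²+441p-810) + (19p²-228p+513)
  3p³-66p²+441p-810 = ((3/19)p-30/19)(19p²-228p+513) + (0)
Last nonzero remainder: 19p²-228p+513. Dividing through by 19 gives the monic gcd p²-12p+27.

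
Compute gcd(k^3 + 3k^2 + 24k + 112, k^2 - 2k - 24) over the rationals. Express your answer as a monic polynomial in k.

Apply the Euclidean algorithm:
  k^3 + 3k^2 + 24k + 112 = (k + 5)(k^2 - 2k - 24) + (58k + 232)
  k^2 - 2k - 24 = ((1/58)k - 3/29)(58k + 232) + (0)
Last nonzero remainder: 58k + 232. Dividing through by 58 gives the monic gcd k + 4.

k + 4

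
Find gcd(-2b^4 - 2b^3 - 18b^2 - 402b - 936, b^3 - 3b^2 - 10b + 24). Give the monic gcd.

b + 3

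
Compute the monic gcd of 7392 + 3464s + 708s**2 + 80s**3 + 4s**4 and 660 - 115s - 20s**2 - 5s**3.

Euclidean algorithm in ℚ[s]:
  4s**4 + 80s**3 + 708s**2 + 3464s + 7392 = (-(4/5)s - 64/5)(-5s**3 - 20s**2 - 115s + 660) + (360s**2 + 2520s + 15840)
  -5s**3 - 20s**2 - 115s + 660 = (-(1/72)s + 1/24)(360s**2 + 2520s + 15840) + (0)
Last nonzero remainder: 360s**2 + 2520s + 15840. Dividing through by 360 gives the monic gcd s**2 + 7s + 44.

44 + 7s + s**2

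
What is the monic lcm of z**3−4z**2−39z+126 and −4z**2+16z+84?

z**4−z**3−51z**2+9z+378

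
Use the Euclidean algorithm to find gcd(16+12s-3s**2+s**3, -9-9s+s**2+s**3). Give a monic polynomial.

1+s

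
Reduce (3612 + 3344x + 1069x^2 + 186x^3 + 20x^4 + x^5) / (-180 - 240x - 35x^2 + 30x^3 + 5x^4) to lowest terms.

(301 + 78x + 12x^2 + x^3)/(-15 - 10x + 5x^2)

By polynomial division,
  x^5 + 20x^4 + 186x^3 + 1069x^2 + 3344x + 3612 = ((1/5)x + 14/5)(5x^4 + 30x^3 - 35x^2 - 240x - 180) + (109x^3 + 1215x^2 + 4052x + 4116)
  5x^4 + 30x^3 - 35x^2 - 240x - 180 = ((5/109)x - 2805/11881)(109x^3 + 1215x^2 + 4052x + 4116) + ((783900/11881)x^2 + (6271200/11881)x + 9406800/11881)
  109x^3 + 1215x^2 + 4052x + 4116 = ((1295029/783900)x + 4075183/783900)((783900/11881)x^2 + (6271200/11881)x + 9406800/11881) + (0)
Last nonzero remainder: (783900/11881)x^2 + (6271200/11881)x + 9406800/11881. Dividing through by 783900/11881 gives the monic gcd x^2 + 8x + 12.
Cancel x^2 + 8x + 12 from numerator and denominator to get the reduced form.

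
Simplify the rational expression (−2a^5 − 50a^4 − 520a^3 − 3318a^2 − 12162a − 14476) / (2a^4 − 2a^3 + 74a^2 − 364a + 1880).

By polynomial division,
  −2a^5 − 50a^4 − 520a^3 − 3318a^2 − 12162a − 14476 = (−a − 26)(2a^4 − 2a^3 + 74a^2 − 364a + 1880) + (−498a^3 − 1758a^2 − 19746a + 34404)
  2a^4 − 2a^3 + 74a^2 − 364a + 1880 = (−(1/249)a + 376/20667)(−498a^3 − 1758a^2 − 19746a + 34404) + ((183816/6889)a^2 + (919080/6889)a + 8639352/6889)
  −498a^3 − 1758a^2 − 19746a + 34404 = (−(571787/30636)a + 420229/15318)((183816/6889)a^2 + (919080/6889)a + 8639352/6889) + (0)
Last nonzero remainder: (183816/6889)a^2 + (919080/6889)a + 8639352/6889. Dividing through by 183816/6889 gives the monic gcd a^2 + 5a + 47.
Cancel a^2 + 5a + 47 from numerator and denominator to get the reduced form.

(−a^3 − 20a^2 − 113a − 154)/(a^2 − 6a + 20)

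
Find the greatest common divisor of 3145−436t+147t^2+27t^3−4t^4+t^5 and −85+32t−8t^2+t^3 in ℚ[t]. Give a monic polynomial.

17−3t+t^2

By polynomial division,
  t^5−4t^4+27t^3+147t^2−436t+3145 = (t^2+4t+27)(t^3−8t^2+32t−85) + (320t^2−960t+5440)
  t^3−8t^2+32t−85 = ((1/320)t−1/64)(320t^2−960t+5440) + (0)
Last nonzero remainder: 320t^2−960t+5440. Dividing through by 320 gives the monic gcd t^2−3t+17.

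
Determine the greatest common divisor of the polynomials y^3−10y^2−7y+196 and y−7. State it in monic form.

y−7

Repeated division with remainder:
  y^3−10y^2−7y+196 = (y^2−3y−28)(y−7) + (0)
The last nonzero remainder y−7 is already monic.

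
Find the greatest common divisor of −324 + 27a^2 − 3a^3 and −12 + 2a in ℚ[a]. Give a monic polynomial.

Apply the Euclidean algorithm:
  −3a^3 + 27a^2 − 324 = (−(3/2)a^2 + (9/2)a + 27)(2a − 12) + (0)
Last nonzero remainder: 2a − 12. Dividing through by 2 gives the monic gcd a − 6.

−6 + a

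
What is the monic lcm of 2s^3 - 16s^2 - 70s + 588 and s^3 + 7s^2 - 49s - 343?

s^5 + 6s^4 - 98s^3 - 588s^2 + 2401s + 14406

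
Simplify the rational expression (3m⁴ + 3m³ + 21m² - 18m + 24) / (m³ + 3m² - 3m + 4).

By polynomial division,
  3m⁴ + 3m³ + 21m² - 18m + 24 = (3m - 6)(m³ + 3m² - 3m + 4) + (48m² - 48m + 48)
  m³ + 3m² - 3m + 4 = ((1/48)m + 1/12)(48m² - 48m + 48) + (0)
Last nonzero remainder: 48m² - 48m + 48. Dividing through by 48 gives the monic gcd m² - m + 1.
Cancel m² - m + 1 from numerator and denominator to get the reduced form.

(3m² + 6m + 24)/(m + 4)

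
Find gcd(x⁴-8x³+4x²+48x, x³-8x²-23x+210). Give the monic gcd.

x-6

Repeated division with remainder:
  x⁴-8x³+4x²+48x = (x)(x³-8x²-23x+210) + (27x²-162x)
  x³-8x²-23x+210 = ((1/27)x-2/27)(27x²-162x) + (-35x+210)
  27x²-162x = (-(27/35)x)(-35x+210) + (0)
Last nonzero remainder: -35x+210. Dividing through by -35 gives the monic gcd x-6.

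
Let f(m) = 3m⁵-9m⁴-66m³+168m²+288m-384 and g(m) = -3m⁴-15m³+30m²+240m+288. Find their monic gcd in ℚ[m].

m³+2m²-16m-32

Euclidean algorithm in ℚ[m]:
  3m⁵-9m⁴-66m³+168m²+288m-384 = (-m+8)(-3m⁴-15m³+30m²+240m+288) + (84m³+168m²-1344m-2688)
  -3m⁴-15m³+30m²+240m+288 = (-(1/28)m-3/28)(84m³+168m²-1344m-2688) + (0)
Last nonzero remainder: 84m³+168m²-1344m-2688. Dividing through by 84 gives the monic gcd m³+2m²-16m-32.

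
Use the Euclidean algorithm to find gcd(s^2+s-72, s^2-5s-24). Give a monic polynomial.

s-8

By polynomial division,
  s^2+s-72 = (s^2-5s-24) + (6s-48)
  s^2-5s-24 = ((1/6)s+1/2)(6s-48) + (0)
Last nonzero remainder: 6s-48. Dividing through by 6 gives the monic gcd s-8.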